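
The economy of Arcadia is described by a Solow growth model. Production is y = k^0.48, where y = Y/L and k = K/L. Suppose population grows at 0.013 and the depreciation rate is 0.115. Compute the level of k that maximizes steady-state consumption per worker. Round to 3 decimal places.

k_gold ≈ 12.703

Break-even investment rate: n + δ = 0.013 + 0.115 = 0.128.
Golden rule sets MPK = n+δ: 0.48·k^(0.48−1) = 0.128, so k_gold = (0.48/0.128)^(1/0.52) ≈ 12.7030.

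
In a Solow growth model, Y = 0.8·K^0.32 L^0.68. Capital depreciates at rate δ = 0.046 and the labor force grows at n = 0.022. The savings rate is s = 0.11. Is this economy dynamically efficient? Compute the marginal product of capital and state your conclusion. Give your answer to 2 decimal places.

Break-even investment rate: n + δ = 0.022 + 0.046 = 0.068.
Steady-state k*: s·A·k^0.32 = 0.068·k gives k* = (0.11·0.8/0.068)^(1/0.68) ≈ 1.4611.
MPK = 0.32·0.8·1.4611^(-0.68) ≈ 0.1978.
MPK > n+δ = 0.068, so the economy is dynamically efficient (under-saving).

dynamically efficient; MPK ≈ 0.20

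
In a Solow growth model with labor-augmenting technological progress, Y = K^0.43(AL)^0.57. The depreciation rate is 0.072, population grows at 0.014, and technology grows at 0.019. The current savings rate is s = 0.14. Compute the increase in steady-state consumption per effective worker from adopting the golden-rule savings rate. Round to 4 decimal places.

Δc ≈ 0.5826

The effective depreciation rate is n + g + δ = 0.014 + 0.019 + 0.072 = 0.105.
Current steady state (s = 0.14): k* = (0.14/0.105)^(1/0.57) ≈ 1.6565, y* = 1.6565^0.43 ≈ 1.2424, c* = (1−0.14)·1.2424 ≈ 1.0684.
Setting f'(k) = n+g+δ gives 0.43·k^(0.43−1) = 0.105, hence k_gold = (0.43/0.105)^(1/0.57) ≈ 11.8624.
y_gold = 11.8624^0.43 ≈ 2.8966, c_gold = y_gold − 0.105·k_gold ≈ 1.6511.
Gain: Δc = 1.6511 − 1.0684 ≈ 0.5826.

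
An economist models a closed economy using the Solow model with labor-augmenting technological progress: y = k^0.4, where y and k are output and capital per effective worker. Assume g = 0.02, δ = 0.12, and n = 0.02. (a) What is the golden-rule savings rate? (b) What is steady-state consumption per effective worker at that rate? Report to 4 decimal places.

(a) s_gold = 0.4000; (b) c_gold ≈ 1.1052

Capital per effective worker breaks even when investment replaces (n + g + δ)·k; here n + g + δ = 0.16.
For Cobb-Douglas, s_gold equals capital's share: s_gold = 0.4.
At the golden rule the marginal product of capital equals n+g+δ: 0.4·k^(0.4−1) = 0.16. Solving, k_gold = (0.4/0.16)^(1/0.6) ≈ 4.6050.
y_gold = 4.6050^0.4 ≈ 1.8420; c_gold = (1−0.4)·y_gold ≈ 1.1052.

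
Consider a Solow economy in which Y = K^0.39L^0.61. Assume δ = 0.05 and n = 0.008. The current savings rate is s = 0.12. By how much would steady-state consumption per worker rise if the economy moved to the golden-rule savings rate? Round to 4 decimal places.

Capital per worker breaks even when investment replaces (n + δ)·k; here n + δ = 0.058.
Current steady state (s = 0.12): k* = (0.12/0.058)^(1/0.61) ≈ 3.2933, y* = 3.2933^0.39 ≈ 1.5918, c* = (1−0.12)·1.5918 ≈ 1.4007.
Setting f'(k) = n+δ gives 0.39·k^(0.39−1) = 0.058, hence k_gold = (0.39/0.058)^(1/0.61) ≈ 22.7395.
y_gold = 22.7395^0.39 ≈ 3.3818, c_gold = y_gold − 0.058·k_gold ≈ 2.0629.
Gain: Δc = 2.0629 − 1.4007 ≈ 0.6621.

Δc ≈ 0.6621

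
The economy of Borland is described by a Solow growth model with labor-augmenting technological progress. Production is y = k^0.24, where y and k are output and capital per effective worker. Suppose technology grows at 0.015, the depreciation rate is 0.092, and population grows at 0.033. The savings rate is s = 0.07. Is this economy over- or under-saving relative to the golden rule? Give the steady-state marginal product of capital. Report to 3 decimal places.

n + g + δ = 0.033 + 0.015 + 0.092 = 0.14.
Steady-state k*: s·k^0.24 = 0.14·k gives k* = (0.07/0.14)^(1/0.76) ≈ 0.4017.
MPK = 0.24·0.4017^(-0.76) ≈ 0.4800.
MPK > n+g+δ = 0.14, so the economy is dynamically efficient (under-saving).

under-saving; MPK ≈ 0.480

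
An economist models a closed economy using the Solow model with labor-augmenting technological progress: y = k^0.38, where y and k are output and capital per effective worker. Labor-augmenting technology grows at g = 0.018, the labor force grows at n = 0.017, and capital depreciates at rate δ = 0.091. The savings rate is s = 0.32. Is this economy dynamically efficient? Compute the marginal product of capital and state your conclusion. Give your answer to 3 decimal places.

dynamically efficient; MPK ≈ 0.150

Break-even investment rate: n + g + δ = 0.017 + 0.018 + 0.091 = 0.126.
Steady-state k*: s·k^0.38 = 0.126·k gives k* = (0.32/0.126)^(1/0.62) ≈ 4.4965.
MPK = 0.38·4.4965^(-0.62) ≈ 0.1496.
MPK > n+g+δ = 0.126, so the economy is dynamically efficient (under-saving).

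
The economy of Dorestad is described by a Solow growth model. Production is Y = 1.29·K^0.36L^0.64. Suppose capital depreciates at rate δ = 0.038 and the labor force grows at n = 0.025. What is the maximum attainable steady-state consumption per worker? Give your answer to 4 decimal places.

c_gold ≈ 2.5396

n + δ = 0.025 + 0.038 = 0.063.
Golden rule sets MPK = n+δ: 0.36·1.29·k^(0.36−1) = 0.063, so k_gold = (0.36·1.29/0.063)^(1/0.64) ≈ 22.6751.
y_gold = 1.29·22.6751^0.36 ≈ 3.9681.
c_gold = y_gold − (n+δ)·k_gold = 3.9681 − 0.063·22.6751 ≈ 2.5396.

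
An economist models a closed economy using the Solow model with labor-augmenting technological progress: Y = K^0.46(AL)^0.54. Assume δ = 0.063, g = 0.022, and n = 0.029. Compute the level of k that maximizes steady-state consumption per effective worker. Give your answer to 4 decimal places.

k_gold ≈ 13.2419

n + g + δ = 0.029 + 0.022 + 0.063 = 0.114.
Setting f'(k) = n+g+δ gives 0.46·k^(0.46−1) = 0.114, hence k_gold = (0.46/0.114)^(1/0.54) ≈ 13.2419.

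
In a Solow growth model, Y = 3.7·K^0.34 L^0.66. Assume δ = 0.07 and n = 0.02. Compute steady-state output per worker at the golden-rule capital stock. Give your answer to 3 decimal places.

y_gold ≈ 14.397

n + δ = 0.02 + 0.07 = 0.09.
Setting f'(k) = n+δ gives 0.34·3.7·k^(0.34−1) = 0.09, hence k_gold = (0.34·3.7/0.09)^(1/0.66) ≈ 54.3892.
Output: y_gold = 3.7·k_gold^0.34 = 3.7·54.3892^0.34 ≈ 14.3971.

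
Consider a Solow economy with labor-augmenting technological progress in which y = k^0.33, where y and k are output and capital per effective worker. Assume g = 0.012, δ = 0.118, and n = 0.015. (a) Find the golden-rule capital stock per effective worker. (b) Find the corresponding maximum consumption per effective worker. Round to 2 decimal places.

(a) k_gold ≈ 3.41; (b) c_gold ≈ 1.00

Capital per effective worker breaks even when investment replaces (n + g + δ)·k; here n + g + δ = 0.145.
At the golden rule the marginal product of capital equals n+g+δ: 0.33·k^(0.33−1) = 0.145. Solving, k_gold = (0.33/0.145)^(1/0.67) ≈ 3.4124.
y_gold = 3.4124^0.33 ≈ 1.4994; c_gold = y_gold − 0.145·k_gold ≈ 1.0046.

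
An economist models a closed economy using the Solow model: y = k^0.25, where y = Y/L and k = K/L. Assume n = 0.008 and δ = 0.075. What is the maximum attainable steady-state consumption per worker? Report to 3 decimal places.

c_gold ≈ 1.083

The effective depreciation rate is n + δ = 0.008 + 0.075 = 0.083.
Golden rule sets MPK = n+δ: 0.25·k^(0.25−1) = 0.083, so k_gold = (0.25/0.083)^(1/0.75) ≈ 4.3499.
y_gold = 4.3499^0.25 ≈ 1.4442.
c_gold = y_gold − (n+δ)·k_gold = 1.4442 − 0.083·4.3499 ≈ 1.0831.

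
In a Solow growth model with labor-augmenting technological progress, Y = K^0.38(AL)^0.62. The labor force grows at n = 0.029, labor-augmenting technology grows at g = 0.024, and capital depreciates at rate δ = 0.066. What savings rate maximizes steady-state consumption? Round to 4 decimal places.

Break-even investment rate: n + g + δ = 0.029 + 0.024 + 0.066 = 0.119.
At the golden rule MPK = n+g+δ, and in any Cobb-Douglas steady state s = (n+g+δ)·k/y = MPK·k/y = capital's share 0.38.

s_gold = 0.3800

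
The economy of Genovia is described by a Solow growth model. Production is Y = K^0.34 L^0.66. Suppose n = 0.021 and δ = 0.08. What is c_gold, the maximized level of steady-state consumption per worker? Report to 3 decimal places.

Capital per worker breaks even when investment replaces (n + δ)·k; here n + δ = 0.101.
Maximizing c = f(k) − (n+δ)·k gives f'(k) = n+δ, i.e. 0.34·k^(0.34−1) = 0.101, so k_gold = (0.34/0.101)^(1/0.66) ≈ 6.2911.
y_gold = 6.2911^0.34 ≈ 1.8688.
c_gold = y_gold − (n+δ)·k_gold = 1.8688 − 0.101·6.2911 ≈ 1.2334.

c_gold ≈ 1.233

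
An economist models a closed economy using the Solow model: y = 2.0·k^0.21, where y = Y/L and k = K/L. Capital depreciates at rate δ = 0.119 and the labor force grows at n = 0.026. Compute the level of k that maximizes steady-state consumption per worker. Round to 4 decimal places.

The effective depreciation rate is n + δ = 0.026 + 0.119 = 0.145.
At the golden rule the marginal product of capital equals n+δ: 0.21·2.0·k^(0.21−1) = 0.145. Solving, k_gold = (0.21·2.0/0.145)^(1/0.79) ≈ 3.8429.

k_gold ≈ 3.8429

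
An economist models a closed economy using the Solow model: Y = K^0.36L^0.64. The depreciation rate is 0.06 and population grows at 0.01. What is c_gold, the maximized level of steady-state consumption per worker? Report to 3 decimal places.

n + δ = 0.01 + 0.06 = 0.07.
Maximizing c = f(k) − (n+δ)·k gives f'(k) = n+δ, i.e. 0.36·k^(0.36−1) = 0.07, so k_gold = (0.36/0.07)^(1/0.64) ≈ 12.9198.
y_gold = 12.9198^0.36 ≈ 2.5122.
c_gold = y_gold − (n+δ)·k_gold = 2.5122 − 0.07·12.9198 ≈ 1.6078.

c_gold ≈ 1.608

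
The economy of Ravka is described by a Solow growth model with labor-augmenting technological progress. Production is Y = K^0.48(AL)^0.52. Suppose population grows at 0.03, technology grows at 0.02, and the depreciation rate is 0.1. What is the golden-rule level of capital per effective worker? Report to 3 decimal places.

Break-even investment rate: n + g + δ = 0.03 + 0.02 + 0.1 = 0.15.
Setting f'(k) = n+g+δ gives 0.48·k^(0.48−1) = 0.15, hence k_gold = (0.48/0.15)^(1/0.52) ≈ 9.3636.

k_gold ≈ 9.364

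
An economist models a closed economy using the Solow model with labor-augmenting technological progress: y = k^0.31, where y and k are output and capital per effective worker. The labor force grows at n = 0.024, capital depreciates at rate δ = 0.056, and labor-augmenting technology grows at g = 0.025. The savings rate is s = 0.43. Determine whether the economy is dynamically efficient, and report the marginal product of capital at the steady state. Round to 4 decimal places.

Capital per effective worker breaks even when investment replaces (n + g + δ)·k; here n + g + δ = 0.105.
Steady-state k*: s·k^0.31 = 0.105·k gives k* = (0.43/0.105)^(1/0.69) ≈ 7.7154.
MPK = 0.31·7.7154^(-0.69) ≈ 0.0757.
MPK < n+g+δ = 0.105, so the economy is dynamically inefficient (over-saving).

dynamically inefficient; MPK ≈ 0.0757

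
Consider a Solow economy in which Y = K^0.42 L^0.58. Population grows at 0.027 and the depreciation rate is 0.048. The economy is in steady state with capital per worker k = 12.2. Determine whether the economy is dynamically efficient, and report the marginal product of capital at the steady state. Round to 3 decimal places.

dynamically efficient; MPK ≈ 0.098

Capital per worker breaks even when investment replaces (n + δ)·k; here n + δ = 0.075.
MPK = 0.42·k^(0.42−1) = 0.42·12.2^(-0.58) ≈ 0.0984.
MPK > 0.075, so the economy is dynamically efficient (under-saving).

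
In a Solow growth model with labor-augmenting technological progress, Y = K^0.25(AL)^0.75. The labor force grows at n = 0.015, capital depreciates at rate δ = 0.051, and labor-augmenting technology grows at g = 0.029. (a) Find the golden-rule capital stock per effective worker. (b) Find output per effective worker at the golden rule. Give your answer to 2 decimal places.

Break-even investment rate: n + g + δ = 0.015 + 0.029 + 0.051 = 0.095.
Maximizing c = f(k) − (n+g+δ)·k gives f'(k) = n+g+δ, i.e. 0.25·k^(0.25−1) = 0.095, so k_gold = (0.25/0.095)^(1/0.75) ≈ 3.6332.
y_gold = 3.6332^0.25 ≈ 1.3806.

(a) k_gold ≈ 3.63; (b) y_gold ≈ 1.38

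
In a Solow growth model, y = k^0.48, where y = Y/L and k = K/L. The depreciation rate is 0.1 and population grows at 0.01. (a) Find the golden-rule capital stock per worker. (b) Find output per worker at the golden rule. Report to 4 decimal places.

(a) k_gold ≈ 17.0011; (b) y_gold ≈ 3.8961

Capital per worker breaks even when investment replaces (n + δ)·k; here n + δ = 0.11.
Golden rule sets MPK = n+δ: 0.48·k^(0.48−1) = 0.11, so k_gold = (0.48/0.11)^(1/0.52) ≈ 17.0011.
y_gold = 17.0011^0.48 ≈ 3.8961.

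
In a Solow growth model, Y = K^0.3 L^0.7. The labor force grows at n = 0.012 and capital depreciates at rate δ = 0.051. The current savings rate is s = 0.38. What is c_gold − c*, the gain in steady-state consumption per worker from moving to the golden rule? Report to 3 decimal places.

Δc ≈ 0.027

The effective depreciation rate is n + δ = 0.012 + 0.051 = 0.063.
Current steady state (s = 0.38): k* = (0.38/0.063)^(1/0.7) ≈ 13.0292, y* = 13.0292^0.3 ≈ 2.1601, c* = (1−0.38)·2.1601 ≈ 1.3393.
Maximizing c = f(k) − (n+δ)·k gives f'(k) = n+δ, i.e. 0.3·k^(0.3−1) = 0.063, so k_gold = (0.3/0.063)^(1/0.7) ≈ 9.2952.
y_gold = 9.2952^0.3 ≈ 1.9520, c_gold = y_gold − 0.063·k_gold ≈ 1.3664.
Gain: Δc = 1.3664 − 1.3393 ≈ 0.0271.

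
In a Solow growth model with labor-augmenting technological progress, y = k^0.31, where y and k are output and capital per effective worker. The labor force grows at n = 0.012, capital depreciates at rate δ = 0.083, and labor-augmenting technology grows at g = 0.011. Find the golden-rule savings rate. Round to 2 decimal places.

s_gold = 0.31

Capital per effective worker breaks even when investment replaces (n + g + δ)·k; here n + g + δ = 0.106.
At the golden rule MPK = n+g+δ, and in any Cobb-Douglas steady state s = (n+g+δ)·k/y = MPK·k/y = capital's share 0.31.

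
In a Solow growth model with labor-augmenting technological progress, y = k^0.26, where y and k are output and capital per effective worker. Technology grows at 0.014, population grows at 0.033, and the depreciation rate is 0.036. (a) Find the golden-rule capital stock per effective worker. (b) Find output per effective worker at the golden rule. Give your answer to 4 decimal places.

The effective depreciation rate is n + g + δ = 0.033 + 0.014 + 0.036 = 0.083.
Golden rule sets MPK = n+g+δ: 0.26·k^(0.26−1) = 0.083, so k_gold = (0.26/0.083)^(1/0.74) ≈ 4.6787.
y_gold = 4.6787^0.26 ≈ 1.4936.

(a) k_gold ≈ 4.6787; (b) y_gold ≈ 1.4936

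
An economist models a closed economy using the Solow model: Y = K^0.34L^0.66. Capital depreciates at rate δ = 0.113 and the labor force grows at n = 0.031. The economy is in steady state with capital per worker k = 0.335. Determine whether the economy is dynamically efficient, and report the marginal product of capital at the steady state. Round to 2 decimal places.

dynamically efficient; MPK ≈ 0.70

The effective depreciation rate is n + δ = 0.031 + 0.113 = 0.144.
MPK = 0.34·k^(0.34−1) = 0.34·0.335^(-0.66) ≈ 0.6998.
MPK > 0.144, so the economy is dynamically efficient (under-saving).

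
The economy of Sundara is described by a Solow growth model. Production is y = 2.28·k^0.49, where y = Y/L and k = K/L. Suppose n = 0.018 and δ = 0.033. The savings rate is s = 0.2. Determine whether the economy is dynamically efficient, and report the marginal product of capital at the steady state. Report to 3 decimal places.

dynamically efficient; MPK ≈ 0.125

n + δ = 0.018 + 0.033 = 0.051.
Steady-state k*: s·A·k^0.49 = 0.051·k gives k* = (0.2·2.28/0.051)^(1/0.51) ≈ 73.3634.
MPK = 0.49·2.28·73.3634^(-0.51) ≈ 0.1249.
MPK > n+δ = 0.051, so the economy is dynamically efficient (under-saving).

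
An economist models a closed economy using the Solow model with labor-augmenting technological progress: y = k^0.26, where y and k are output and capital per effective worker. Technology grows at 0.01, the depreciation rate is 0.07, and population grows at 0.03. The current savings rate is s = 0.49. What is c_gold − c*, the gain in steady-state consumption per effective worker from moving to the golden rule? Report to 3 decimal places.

Break-even investment rate: n + g + δ = 0.03 + 0.01 + 0.07 = 0.11.
Current steady state (s = 0.49): k* = (0.49/0.11)^(1/0.74) ≈ 7.5294, y* = 7.5294^0.26 ≈ 1.6903, c* = (1−0.49)·1.6903 ≈ 0.8620.
Golden rule sets MPK = n+g+δ: 0.26·k^(0.26−1) = 0.11, so k_gold = (0.26/0.11)^(1/0.74) ≈ 3.1977.
y_gold = 3.1977^0.26 ≈ 1.3529, c_gold = y_gold − 0.11·k_gold ≈ 1.0011.
Gain: Δc = 1.0011 − 0.8620 ≈ 0.1391.

Δc ≈ 0.139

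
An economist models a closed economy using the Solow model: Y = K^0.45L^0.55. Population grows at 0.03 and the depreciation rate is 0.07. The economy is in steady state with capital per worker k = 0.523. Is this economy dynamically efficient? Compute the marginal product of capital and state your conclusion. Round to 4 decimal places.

dynamically efficient; MPK ≈ 0.6427

The effective depreciation rate is n + δ = 0.03 + 0.07 = 0.1.
MPK = 0.45·k^(0.45−1) = 0.45·0.523^(-0.55) ≈ 0.6427.
MPK > 0.1, so the economy is dynamically efficient (under-saving).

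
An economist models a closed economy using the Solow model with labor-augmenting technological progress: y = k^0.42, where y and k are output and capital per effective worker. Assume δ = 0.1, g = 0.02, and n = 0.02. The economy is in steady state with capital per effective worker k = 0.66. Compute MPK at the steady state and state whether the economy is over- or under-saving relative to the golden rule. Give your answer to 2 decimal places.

under-saving; MPK ≈ 0.53

Break-even investment rate: n + g + δ = 0.02 + 0.02 + 0.1 = 0.14.
MPK = 0.42·k^(0.42−1) = 0.42·0.66^(-0.58) ≈ 0.5345.
MPK > 0.14, so the economy is dynamically efficient (under-saving).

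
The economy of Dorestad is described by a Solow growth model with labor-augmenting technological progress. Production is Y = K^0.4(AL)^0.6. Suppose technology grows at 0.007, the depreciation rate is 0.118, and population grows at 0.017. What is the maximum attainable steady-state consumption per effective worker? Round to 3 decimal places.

n + g + δ = 0.017 + 0.007 + 0.118 = 0.142.
Maximizing c = f(k) − (n+g+δ)·k gives f'(k) = n+g+δ, i.e. 0.4·k^(0.4−1) = 0.142, so k_gold = (0.4/0.142)^(1/0.6) ≈ 5.6185.
y_gold = 5.6185^0.4 ≈ 1.9946.
c_gold = y_gold − (n+g+δ)·k_gold = 1.9946 − 0.142·5.6185 ≈ 1.1967.

c_gold ≈ 1.197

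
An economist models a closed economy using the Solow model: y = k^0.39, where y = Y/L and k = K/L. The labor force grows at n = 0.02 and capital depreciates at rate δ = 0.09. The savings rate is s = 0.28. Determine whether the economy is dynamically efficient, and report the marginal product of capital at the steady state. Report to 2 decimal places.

n + δ = 0.02 + 0.09 = 0.11.
Steady-state k*: s·k^0.39 = 0.11·k gives k* = (0.28/0.11)^(1/0.61) ≈ 4.6258.
MPK = 0.39·4.6258^(-0.61) ≈ 0.1532.
MPK > n+δ = 0.11, so the economy is dynamically efficient (under-saving).

dynamically efficient; MPK ≈ 0.15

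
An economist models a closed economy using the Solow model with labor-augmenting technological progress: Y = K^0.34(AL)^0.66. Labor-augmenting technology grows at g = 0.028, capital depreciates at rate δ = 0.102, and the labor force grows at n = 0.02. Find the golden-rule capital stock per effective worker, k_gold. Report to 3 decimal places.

k_gold ≈ 3.455

Capital per effective worker breaks even when investment replaces (n + g + δ)·k; here n + g + δ = 0.15.
Setting f'(k) = n+g+δ gives 0.34·k^(0.34−1) = 0.15, hence k_gold = (0.34/0.15)^(1/0.66) ≈ 3.4551.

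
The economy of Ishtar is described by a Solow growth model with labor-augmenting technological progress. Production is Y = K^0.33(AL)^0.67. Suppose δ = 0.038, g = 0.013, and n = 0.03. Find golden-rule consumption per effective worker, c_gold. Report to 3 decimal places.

Break-even investment rate: n + g + δ = 0.03 + 0.013 + 0.038 = 0.081.
At the golden rule the marginal product of capital equals n+g+δ: 0.33·k^(0.33−1) = 0.081. Solving, k_gold = (0.33/0.081)^(1/0.67) ≈ 8.1375.
y_gold = 8.1375^0.33 ≈ 1.9974.
c_gold = y_gold − (n+g+δ)·k_gold = 1.9974 − 0.081·8.1375 ≈ 1.3382.

c_gold ≈ 1.338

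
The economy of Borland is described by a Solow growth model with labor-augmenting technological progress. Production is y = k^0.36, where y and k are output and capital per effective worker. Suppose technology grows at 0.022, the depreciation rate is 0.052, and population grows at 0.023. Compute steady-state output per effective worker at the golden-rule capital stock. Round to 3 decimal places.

The effective depreciation rate is n + g + δ = 0.023 + 0.022 + 0.052 = 0.097.
At the golden rule the marginal product of capital equals n+g+δ: 0.36·k^(0.36−1) = 0.097. Solving, k_gold = (0.36/0.097)^(1/0.64) ≈ 7.7605.
Output: y_gold = k_gold^0.36 = 7.7605^0.36 ≈ 2.0910.

y_gold ≈ 2.091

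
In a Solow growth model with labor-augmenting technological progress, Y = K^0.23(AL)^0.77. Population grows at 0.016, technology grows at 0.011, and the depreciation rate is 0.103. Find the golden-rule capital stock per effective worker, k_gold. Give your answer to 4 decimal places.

Break-even investment rate: n + g + δ = 0.016 + 0.011 + 0.103 = 0.13.
At the golden rule the marginal product of capital equals n+g+δ: 0.23·k^(0.23−1) = 0.13. Solving, k_gold = (0.23/0.13)^(1/0.77) ≈ 2.0980.

k_gold ≈ 2.0980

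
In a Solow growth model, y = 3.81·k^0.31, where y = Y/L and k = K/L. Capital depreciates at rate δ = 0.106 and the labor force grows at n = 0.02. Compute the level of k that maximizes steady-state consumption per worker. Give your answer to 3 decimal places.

k_gold ≈ 25.620

Break-even investment rate: n + δ = 0.02 + 0.106 = 0.126.
Setting f'(k) = n+δ gives 0.31·3.81·k^(0.31−1) = 0.126, hence k_gold = (0.31·3.81/0.126)^(1/0.69) ≈ 25.6197.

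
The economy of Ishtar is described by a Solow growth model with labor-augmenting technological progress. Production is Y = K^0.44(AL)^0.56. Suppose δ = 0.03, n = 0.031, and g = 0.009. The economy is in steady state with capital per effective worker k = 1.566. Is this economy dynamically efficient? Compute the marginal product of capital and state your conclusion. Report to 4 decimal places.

n + g + δ = 0.031 + 0.009 + 0.03 = 0.07.
MPK = 0.44·k^(0.44−1) = 0.44·1.566^(-0.56) ≈ 0.3423.
MPK > 0.07, so the economy is dynamically efficient (under-saving).

dynamically efficient; MPK ≈ 0.3423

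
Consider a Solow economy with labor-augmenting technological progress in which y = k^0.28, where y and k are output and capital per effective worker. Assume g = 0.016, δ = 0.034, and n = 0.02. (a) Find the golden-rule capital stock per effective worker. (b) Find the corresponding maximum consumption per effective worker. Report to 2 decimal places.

(a) k_gold ≈ 6.86; (b) c_gold ≈ 1.23

The effective depreciation rate is n + g + δ = 0.02 + 0.016 + 0.034 = 0.07.
Setting f'(k) = n+g+δ gives 0.28·k^(0.28−1) = 0.07, hence k_gold = (0.28/0.07)^(1/0.72) ≈ 6.8580.
y_gold = 6.8580^0.28 ≈ 1.7145; c_gold = y_gold − 0.07·k_gold ≈ 1.2344.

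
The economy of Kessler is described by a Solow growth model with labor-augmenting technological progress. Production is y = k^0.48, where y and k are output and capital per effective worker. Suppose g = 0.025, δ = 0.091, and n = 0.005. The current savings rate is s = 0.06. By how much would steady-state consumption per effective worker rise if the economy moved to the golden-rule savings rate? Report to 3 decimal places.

The effective depreciation rate is n + g + δ = 0.005 + 0.025 + 0.091 = 0.121.
Current steady state (s = 0.06): k* = (0.06/0.121)^(1/0.52) ≈ 0.2595, y* = 0.2595^0.48 ≈ 0.5234, c* = (1−0.06)·0.5234 ≈ 0.4920.
Golden rule sets MPK = n+g+δ: 0.48·k^(0.48−1) = 0.121, so k_gold = (0.48/0.121)^(1/0.52) ≈ 14.1539.
y_gold = 14.1539^0.48 ≈ 3.5680, c_gold = y_gold − 0.121·k_gold ≈ 1.8553.
Gain: Δc = 1.8553 − 0.4920 ≈ 1.3634.

Δc ≈ 1.363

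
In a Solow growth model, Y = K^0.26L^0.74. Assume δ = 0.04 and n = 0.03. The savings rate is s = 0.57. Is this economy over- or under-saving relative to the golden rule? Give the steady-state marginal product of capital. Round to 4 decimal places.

over-saving; MPK ≈ 0.0319

Break-even investment rate: n + δ = 0.03 + 0.04 = 0.07.
Steady-state k*: s·k^0.26 = 0.07·k gives k* = (0.57/0.07)^(1/0.74) ≈ 17.0129.
MPK = 0.26·17.0129^(-0.74) ≈ 0.0319.
MPK < n+δ = 0.07, so the economy is dynamically inefficient (over-saving).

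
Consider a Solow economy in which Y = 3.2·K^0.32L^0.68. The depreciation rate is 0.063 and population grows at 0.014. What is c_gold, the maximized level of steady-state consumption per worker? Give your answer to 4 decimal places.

Break-even investment rate: n + δ = 0.014 + 0.063 = 0.077.
At the golden rule the marginal product of capital equals n+δ: 0.32·3.2·k^(0.32−1) = 0.077. Solving, k_gold = (0.32·3.2/0.077)^(1/0.68) ≈ 44.9429.
y_gold = 3.2·44.9429^0.32 ≈ 10.8144.
c_gold = y_gold − (n+δ)·k_gold = 10.8144 − 0.077·44.9429 ≈ 7.3538.

c_gold ≈ 7.3538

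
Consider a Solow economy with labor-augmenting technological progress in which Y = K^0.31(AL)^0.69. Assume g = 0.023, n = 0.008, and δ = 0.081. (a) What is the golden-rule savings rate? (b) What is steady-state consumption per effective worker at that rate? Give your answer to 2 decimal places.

(a) s_gold = 0.31; (b) c_gold ≈ 1.09

The effective depreciation rate is n + g + δ = 0.008 + 0.023 + 0.081 = 0.112.
For Cobb-Douglas, s_gold equals capital's share: s_gold = 0.31.
Golden rule sets MPK = n+g+δ: 0.31·k^(0.31−1) = 0.112, so k_gold = (0.31/0.112)^(1/0.69) ≈ 4.3731.
y_gold = 4.3731^0.31 ≈ 1.5800; c_gold = (1−0.31)·y_gold ≈ 1.0902.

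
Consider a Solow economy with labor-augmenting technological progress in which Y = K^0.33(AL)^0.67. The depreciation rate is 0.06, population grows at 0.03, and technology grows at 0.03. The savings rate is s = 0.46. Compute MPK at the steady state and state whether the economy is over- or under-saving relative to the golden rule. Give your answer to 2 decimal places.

Capital per effective worker breaks even when investment replaces (n + g + δ)·k; here n + g + δ = 0.12.
Steady-state k*: s·k^0.33 = 0.12·k gives k* = (0.46/0.12)^(1/0.67) ≈ 7.4304.
MPK = 0.33·7.4304^(-0.67) ≈ 0.0861.
MPK < n+g+δ = 0.12, so the economy is dynamically inefficient (over-saving).

over-saving; MPK ≈ 0.09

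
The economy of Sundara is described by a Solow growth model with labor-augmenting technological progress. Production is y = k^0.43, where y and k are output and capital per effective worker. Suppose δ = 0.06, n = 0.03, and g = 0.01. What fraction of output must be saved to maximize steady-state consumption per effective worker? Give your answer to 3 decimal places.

s_gold = 0.430

Capital per effective worker breaks even when investment replaces (n + g + δ)·k; here n + g + δ = 0.1.
At the golden rule MPK = n+g+δ, and in any Cobb-Douglas steady state s = (n+g+δ)·k/y = MPK·k/y = capital's share 0.43.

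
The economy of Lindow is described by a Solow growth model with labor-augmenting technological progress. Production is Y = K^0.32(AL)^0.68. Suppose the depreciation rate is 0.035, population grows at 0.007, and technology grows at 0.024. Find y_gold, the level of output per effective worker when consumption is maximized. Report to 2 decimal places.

y_gold ≈ 2.10

Break-even investment rate: n + g + δ = 0.007 + 0.024 + 0.035 = 0.066.
Setting f'(k) = n+g+δ gives 0.32·k^(0.32−1) = 0.066, hence k_gold = (0.32/0.066)^(1/0.68) ≈ 10.1916.
Output: y_gold = k_gold^0.32 = 10.1916^0.32 ≈ 2.1020.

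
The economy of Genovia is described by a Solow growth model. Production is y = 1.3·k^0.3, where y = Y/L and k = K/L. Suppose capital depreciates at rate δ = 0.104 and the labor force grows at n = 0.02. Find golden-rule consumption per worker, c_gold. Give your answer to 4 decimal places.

Break-even investment rate: n + δ = 0.02 + 0.104 = 0.124.
Setting f'(k) = n+δ gives 0.3·1.3·k^(0.3−1) = 0.124, hence k_gold = (0.3·1.3/0.124)^(1/0.7) ≈ 5.1395.
y_gold = 1.3·5.1395^0.3 ≈ 2.1243.
c_gold = y_gold − (n+δ)·k_gold = 2.1243 − 0.124·5.1395 ≈ 1.4870.

c_gold ≈ 1.4870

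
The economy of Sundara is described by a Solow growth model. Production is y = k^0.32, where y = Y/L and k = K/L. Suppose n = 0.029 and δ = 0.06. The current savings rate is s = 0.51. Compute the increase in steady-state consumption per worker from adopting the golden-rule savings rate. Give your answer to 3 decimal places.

n + δ = 0.029 + 0.06 = 0.089.
Current steady state (s = 0.51): k* = (0.51/0.089)^(1/0.68) ≈ 13.0308, y* = 13.0308^0.32 ≈ 2.2740, c* = (1−0.51)·2.2740 ≈ 1.1143.
Golden rule sets MPK = n+δ: 0.32·k^(0.32−1) = 0.089, so k_gold = (0.32/0.089)^(1/0.68) ≈ 6.5659.
y_gold = 6.5659^0.32 ≈ 1.8261, c_gold = y_gold − 0.089·k_gold ≈ 1.2418.
Gain: Δc = 1.2418 − 1.1143 ≈ 0.1275.

Δc ≈ 0.128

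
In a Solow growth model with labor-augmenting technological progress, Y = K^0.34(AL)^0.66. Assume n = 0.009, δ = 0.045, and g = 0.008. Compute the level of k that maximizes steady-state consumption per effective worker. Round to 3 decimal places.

k_gold ≈ 13.177

Break-even investment rate: n + g + δ = 0.009 + 0.008 + 0.045 = 0.062.
At the golden rule the marginal product of capital equals n+g+δ: 0.34·k^(0.34−1) = 0.062. Solving, k_gold = (0.34/0.062)^(1/0.66) ≈ 13.1774.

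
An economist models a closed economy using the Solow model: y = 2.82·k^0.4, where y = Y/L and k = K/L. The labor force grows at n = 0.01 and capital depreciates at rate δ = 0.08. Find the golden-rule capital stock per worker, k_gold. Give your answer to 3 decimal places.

k_gold ≈ 67.626

The effective depreciation rate is n + δ = 0.01 + 0.08 = 0.09.
At the golden rule the marginal product of capital equals n+δ: 0.4·2.82·k^(0.4−1) = 0.09. Solving, k_gold = (0.4·2.82/0.09)^(1/0.6) ≈ 67.6256.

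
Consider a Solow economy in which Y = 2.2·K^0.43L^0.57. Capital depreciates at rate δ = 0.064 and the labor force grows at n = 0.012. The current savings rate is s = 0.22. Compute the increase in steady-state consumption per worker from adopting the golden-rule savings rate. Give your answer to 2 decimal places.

n + δ = 0.012 + 0.064 = 0.076.
Current steady state (s = 0.22): k* = (0.22·2.2/0.076)^(1/0.57) ≈ 25.7384, y* = 2.2·25.7384^0.43 ≈ 8.8915, c* = (1−0.22)·8.8915 ≈ 6.9353.
Setting f'(k) = n+δ gives 0.43·2.2·k^(0.43−1) = 0.076, hence k_gold = (0.43·2.2/0.076)^(1/0.57) ≈ 83.4043.
y_gold = 2.2·83.4043^0.43 ≈ 14.7412, c_gold = y_gold − 0.076·k_gold ≈ 8.4025.
Gain: Δc = 8.4025 − 6.9353 ≈ 1.4672.

Δc ≈ 1.47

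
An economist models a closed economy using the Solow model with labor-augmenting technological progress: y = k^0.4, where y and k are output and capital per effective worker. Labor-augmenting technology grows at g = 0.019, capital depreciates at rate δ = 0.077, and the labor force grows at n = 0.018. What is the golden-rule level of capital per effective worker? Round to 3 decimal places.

k_gold ≈ 8.102

Capital per effective worker breaks even when investment replaces (n + g + δ)·k; here n + g + δ = 0.114.
Setting f'(k) = n+g+δ gives 0.4·k^(0.4−1) = 0.114, hence k_gold = (0.4/0.114)^(1/0.6) ≈ 8.1020.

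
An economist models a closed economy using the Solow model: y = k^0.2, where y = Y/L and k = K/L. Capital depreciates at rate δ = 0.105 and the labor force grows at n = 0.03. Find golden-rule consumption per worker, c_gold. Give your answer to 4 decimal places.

Capital per worker breaks even when investment replaces (n + δ)·k; here n + δ = 0.135.
Maximizing c = f(k) − (n+δ)·k gives f'(k) = n+δ, i.e. 0.2·k^(0.2−1) = 0.135, so k_gold = (0.2/0.135)^(1/0.8) ≈ 1.6344.
y_gold = 1.6344^0.2 ≈ 1.1033.
c_gold = y_gold − (n+δ)·k_gold = 1.1033 − 0.135·1.6344 ≈ 0.8826.

c_gold ≈ 0.8826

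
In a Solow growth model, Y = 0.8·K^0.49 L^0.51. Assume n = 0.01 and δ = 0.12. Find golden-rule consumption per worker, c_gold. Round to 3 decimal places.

c_gold ≈ 1.178

Capital per worker breaks even when investment replaces (n + δ)·k; here n + δ = 0.13.
Setting f'(k) = n+δ gives 0.49·0.8·k^(0.49−1) = 0.13, hence k_gold = (0.49·0.8/0.13)^(1/0.51) ≈ 8.7074.
y_gold = 0.8·8.7074^0.49 ≈ 2.3101.
c_gold = y_gold − (n+δ)·k_gold = 2.3101 − 0.13·8.7074 ≈ 1.1782.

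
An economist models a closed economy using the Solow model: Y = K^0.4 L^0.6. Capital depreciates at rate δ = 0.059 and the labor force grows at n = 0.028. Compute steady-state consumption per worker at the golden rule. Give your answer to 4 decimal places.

n + δ = 0.028 + 0.059 = 0.087.
Setting f'(k) = n+δ gives 0.4·k^(0.4−1) = 0.087, hence k_gold = (0.4/0.087)^(1/0.6) ≈ 12.7126.
y_gold = 12.7126^0.4 ≈ 2.7650.
c_gold = y_gold − (n+δ)·k_gold = 2.7650 − 0.087·12.7126 ≈ 1.6590.

c_gold ≈ 1.6590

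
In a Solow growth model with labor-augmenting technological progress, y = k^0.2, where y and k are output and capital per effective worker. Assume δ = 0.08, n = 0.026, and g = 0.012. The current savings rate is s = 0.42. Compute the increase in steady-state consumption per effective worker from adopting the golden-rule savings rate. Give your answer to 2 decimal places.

Break-even investment rate: n + g + δ = 0.026 + 0.012 + 0.08 = 0.118.
Current steady state (s = 0.42): k* = (0.42/0.118)^(1/0.8) ≈ 4.8889, y* = 4.8889^0.2 ≈ 1.3735, c* = (1−0.42)·1.3735 ≈ 0.7967.
Golden rule sets MPK = n+g+δ: 0.2·k^(0.2−1) = 0.118, so k_gold = (0.2/0.118)^(1/0.8) ≈ 1.9339.
y_gold = 1.9339^0.2 ≈ 1.1410, c_gold = y_gold − 0.118·k_gold ≈ 0.9128.
Gain: Δc = 0.9128 − 0.7967 ≈ 0.1161.

Δc ≈ 0.12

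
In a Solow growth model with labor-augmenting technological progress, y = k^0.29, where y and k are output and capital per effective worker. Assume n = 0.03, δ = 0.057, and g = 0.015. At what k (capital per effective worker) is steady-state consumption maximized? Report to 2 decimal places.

Break-even investment rate: n + g + δ = 0.03 + 0.015 + 0.057 = 0.102.
Maximizing c = f(k) − (n+g+δ)·k gives f'(k) = n+g+δ, i.e. 0.29·k^(0.29−1) = 0.102, so k_gold = (0.29/0.102)^(1/0.71) ≈ 4.3566.

k_gold ≈ 4.36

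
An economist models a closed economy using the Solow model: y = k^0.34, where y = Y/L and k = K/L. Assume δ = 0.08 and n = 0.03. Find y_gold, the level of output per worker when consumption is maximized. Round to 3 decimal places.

Capital per worker breaks even when investment replaces (n + δ)·k; here n + δ = 0.11.
Setting f'(k) = n+δ gives 0.34·k^(0.34−1) = 0.11, hence k_gold = (0.34/0.11)^(1/0.66) ≈ 5.5278.
Output: y_gold = k_gold^0.34 = 5.5278^0.34 ≈ 1.7884.

y_gold ≈ 1.788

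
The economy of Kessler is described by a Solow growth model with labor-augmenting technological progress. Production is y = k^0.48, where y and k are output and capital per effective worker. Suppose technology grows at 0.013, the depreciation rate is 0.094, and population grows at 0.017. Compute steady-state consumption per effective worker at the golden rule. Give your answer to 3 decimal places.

c_gold ≈ 1.814

Capital per effective worker breaks even when investment replaces (n + g + δ)·k; here n + g + δ = 0.124.
Golden rule sets MPK = n+g+δ: 0.48·k^(0.48−1) = 0.124, so k_gold = (0.48/0.124)^(1/0.52) ≈ 13.5027.
y_gold = 13.5027^0.48 ≈ 3.4882.
c_gold = y_gold − (n+g+δ)·k_gold = 3.4882 − 0.124·13.5027 ≈ 1.8139.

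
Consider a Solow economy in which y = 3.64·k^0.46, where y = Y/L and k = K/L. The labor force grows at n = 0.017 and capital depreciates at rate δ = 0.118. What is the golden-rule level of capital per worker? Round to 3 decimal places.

k_gold ≈ 105.937

Capital per worker breaks even when investment replaces (n + δ)·k; here n + δ = 0.135.
Golden rule sets MPK = n+δ: 0.46·3.64·k^(0.46−1) = 0.135, so k_gold = (0.46·3.64/0.135)^(1/0.54) ≈ 105.9369.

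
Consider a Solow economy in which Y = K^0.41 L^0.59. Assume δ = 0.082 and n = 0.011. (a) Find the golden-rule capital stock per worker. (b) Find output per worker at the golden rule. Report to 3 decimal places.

n + δ = 0.011 + 0.082 = 0.093.
Golden rule sets MPK = n+δ: 0.41·k^(0.41−1) = 0.093, so k_gold = (0.41/0.093)^(1/0.59) ≈ 12.3605.
y_gold = 12.3605^0.41 ≈ 2.8037.

(a) k_gold ≈ 12.360; (b) y_gold ≈ 2.804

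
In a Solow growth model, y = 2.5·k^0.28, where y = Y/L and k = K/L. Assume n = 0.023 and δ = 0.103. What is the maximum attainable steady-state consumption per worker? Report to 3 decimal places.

c_gold ≈ 3.507

The effective depreciation rate is n + δ = 0.023 + 0.103 = 0.126.
Maximizing c = f(k) − (n+δ)·k gives f'(k) = n+δ, i.e. 0.28·2.5·k^(0.28−1) = 0.126, so k_gold = (0.28·2.5/0.126)^(1/0.72) ≈ 10.8229.
y_gold = 2.5·10.8229^0.28 ≈ 4.8703.
c_gold = y_gold − (n+δ)·k_gold = 4.8703 − 0.126·10.8229 ≈ 3.5066.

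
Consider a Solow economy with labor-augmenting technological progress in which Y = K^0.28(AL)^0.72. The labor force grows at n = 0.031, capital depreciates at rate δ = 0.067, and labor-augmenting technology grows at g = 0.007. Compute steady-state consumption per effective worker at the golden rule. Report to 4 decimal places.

c_gold ≈ 1.0544

The effective depreciation rate is n + g + δ = 0.031 + 0.007 + 0.067 = 0.105.
Maximizing c = f(k) − (n+g+δ)·k gives f'(k) = n+g+δ, i.e. 0.28·k^(0.28−1) = 0.105, so k_gold = (0.28/0.105)^(1/0.72) ≈ 3.9050.
y_gold = 3.9050^0.28 ≈ 1.4644.
c_gold = y_gold − (n+g+δ)·k_gold = 1.4644 − 0.105·3.9050 ≈ 1.0544.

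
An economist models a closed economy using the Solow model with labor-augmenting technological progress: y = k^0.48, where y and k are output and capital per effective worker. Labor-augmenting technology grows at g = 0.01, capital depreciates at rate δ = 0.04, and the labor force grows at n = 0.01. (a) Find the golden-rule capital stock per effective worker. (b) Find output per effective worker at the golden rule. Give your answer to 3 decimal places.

(a) k_gold ≈ 54.540; (b) y_gold ≈ 6.817

Break-even investment rate: n + g + δ = 0.01 + 0.01 + 0.04 = 0.06.
Setting f'(k) = n+g+δ gives 0.48·k^(0.48−1) = 0.06, hence k_gold = (0.48/0.06)^(1/0.52) ≈ 54.5395.
y_gold = 54.5395^0.48 ≈ 6.8174.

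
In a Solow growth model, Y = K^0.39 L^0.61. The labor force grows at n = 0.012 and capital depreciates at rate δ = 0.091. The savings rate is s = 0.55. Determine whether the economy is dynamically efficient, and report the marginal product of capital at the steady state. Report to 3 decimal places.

Break-even investment rate: n + δ = 0.012 + 0.091 = 0.103.
Steady-state k*: s·k^0.39 = 0.103·k gives k* = (0.55/0.103)^(1/0.61) ≈ 15.5835.
MPK = 0.39·15.5835^(-0.61) ≈ 0.0730.
MPK < n+δ = 0.103, so the economy is dynamically inefficient (over-saving).

dynamically inefficient; MPK ≈ 0.073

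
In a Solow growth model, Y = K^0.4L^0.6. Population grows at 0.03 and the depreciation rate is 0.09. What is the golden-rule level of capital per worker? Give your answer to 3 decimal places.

k_gold ≈ 7.438

Capital per worker breaks even when investment replaces (n + δ)·k; here n + δ = 0.12.
Maximizing c = f(k) − (n+δ)·k gives f'(k) = n+δ, i.e. 0.4·k^(0.4−1) = 0.12, so k_gold = (0.4/0.12)^(1/0.6) ≈ 7.4381.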